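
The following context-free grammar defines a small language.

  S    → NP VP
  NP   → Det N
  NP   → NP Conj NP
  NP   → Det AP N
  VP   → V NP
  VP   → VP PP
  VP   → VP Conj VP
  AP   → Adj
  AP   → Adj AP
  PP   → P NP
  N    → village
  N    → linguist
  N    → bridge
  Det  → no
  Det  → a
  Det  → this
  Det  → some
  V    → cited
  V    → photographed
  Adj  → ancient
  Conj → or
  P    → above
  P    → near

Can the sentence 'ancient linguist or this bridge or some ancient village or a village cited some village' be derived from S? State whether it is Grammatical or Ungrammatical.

For S → NP VP, no prefix of the string parses as an NP.

Ungrammatical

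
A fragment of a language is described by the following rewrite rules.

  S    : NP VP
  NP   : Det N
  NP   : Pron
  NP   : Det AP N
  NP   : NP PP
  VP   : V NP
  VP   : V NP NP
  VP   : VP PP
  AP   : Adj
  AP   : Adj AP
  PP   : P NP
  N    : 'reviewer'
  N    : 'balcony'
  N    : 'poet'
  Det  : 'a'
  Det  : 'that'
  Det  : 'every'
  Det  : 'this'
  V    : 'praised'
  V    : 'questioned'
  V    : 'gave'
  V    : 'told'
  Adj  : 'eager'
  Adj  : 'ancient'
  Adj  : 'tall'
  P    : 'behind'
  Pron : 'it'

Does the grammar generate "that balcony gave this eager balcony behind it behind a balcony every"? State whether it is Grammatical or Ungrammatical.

For S → NP VP, the only prefix that parses as NP is 'that balcony', but the remainder 'gave this eager balcony behind it behind a balcony every' is not a VP under these rules.

Ungrammatical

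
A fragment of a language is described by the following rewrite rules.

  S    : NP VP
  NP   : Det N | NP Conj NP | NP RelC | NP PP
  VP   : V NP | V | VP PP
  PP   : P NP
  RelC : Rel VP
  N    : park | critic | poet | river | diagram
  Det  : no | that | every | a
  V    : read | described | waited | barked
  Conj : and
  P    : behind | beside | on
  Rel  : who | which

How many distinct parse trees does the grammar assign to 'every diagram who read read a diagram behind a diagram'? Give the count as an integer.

2

The two bracketings:
[S [NP [NP [Det every] [N diagram]] [RelC [Rel who] [VP [V read]]]] [VP [V read] [NP [NP [Det a] [N diagram]] [PP [P behind] [NP [Det a] [N diagram]]]]]]
[S [NP [NP [Det every] [N diagram]] [RelC [Rel who] [VP [V read]]]] [VP [VP [V read] [NP [Det a] [N diagram]]] [PP [P behind] [NP [Det a] [N diagram]]]]]
The difference turns on whether NP → NP PP is used at the relevant span, versus an alternative expansion of NP.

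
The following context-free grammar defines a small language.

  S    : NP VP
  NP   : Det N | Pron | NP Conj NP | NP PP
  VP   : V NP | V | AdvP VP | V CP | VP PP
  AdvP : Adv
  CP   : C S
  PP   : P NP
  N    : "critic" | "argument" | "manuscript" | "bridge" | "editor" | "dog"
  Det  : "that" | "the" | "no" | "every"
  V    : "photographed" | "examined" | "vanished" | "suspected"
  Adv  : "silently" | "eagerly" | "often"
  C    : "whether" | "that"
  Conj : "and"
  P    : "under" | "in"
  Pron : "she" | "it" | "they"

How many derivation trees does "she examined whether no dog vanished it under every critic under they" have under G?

Two of the 9 distinct bracketings:
[S [NP [Pron she]] [VP [V examined] [CP [C whether] [S [NP [Det no] [N dog]] [VP [V vanished] [NP [NP [Pron it]] [PP [P under] [NP [NP [Det every] [N critic]] [PP [P under] [NP [Pron they]]]]]]]]]]]
[S [NP [Pron she]] [VP [V examined] [CP [C whether] [S [NP [Det no] [N dog]] [VP [V vanished] [NP [NP [NP [Pron it]] [PP [P under] [NP [Det every] [N critic]]]] [PP [P under] [NP [Pron they]]]]]]]]]
The trees differ in how a recursive rule is bracketed over the same span.

9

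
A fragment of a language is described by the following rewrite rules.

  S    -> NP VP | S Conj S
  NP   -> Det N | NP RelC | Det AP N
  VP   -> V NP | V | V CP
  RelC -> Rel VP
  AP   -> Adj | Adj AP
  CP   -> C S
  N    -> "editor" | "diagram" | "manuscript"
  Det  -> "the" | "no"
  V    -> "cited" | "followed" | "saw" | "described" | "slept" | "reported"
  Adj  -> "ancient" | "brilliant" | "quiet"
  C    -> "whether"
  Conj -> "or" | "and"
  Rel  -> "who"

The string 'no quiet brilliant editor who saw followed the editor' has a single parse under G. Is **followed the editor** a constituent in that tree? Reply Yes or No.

[S [NP [NP [Det no] [AP [Adj quiet] [AP [Adj brilliant]]] [N editor]] [RelC [Rel who] [VP [V saw]]]] [VP [V followed] [NP [Det the] [N editor]]]]
The words 'followed the editor' are exhaustively dominated by a single VP node (built by VP → V NP), so they form a constituent.

Yes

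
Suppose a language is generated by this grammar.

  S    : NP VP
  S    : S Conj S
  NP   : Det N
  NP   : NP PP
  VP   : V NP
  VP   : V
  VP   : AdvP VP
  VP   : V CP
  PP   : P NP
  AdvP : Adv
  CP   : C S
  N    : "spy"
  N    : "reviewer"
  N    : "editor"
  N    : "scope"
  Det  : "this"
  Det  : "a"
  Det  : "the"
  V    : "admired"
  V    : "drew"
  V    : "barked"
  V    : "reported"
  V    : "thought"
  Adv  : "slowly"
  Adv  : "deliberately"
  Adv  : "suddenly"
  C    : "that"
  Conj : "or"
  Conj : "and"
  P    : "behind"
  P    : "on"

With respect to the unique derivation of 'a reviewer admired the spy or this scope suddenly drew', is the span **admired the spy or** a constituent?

No

[S [S [NP [Det a] [N reviewer]] [VP [V admired] [NP [Det the] [N spy]]]] [Conj or] [S [NP [Det this] [N scope]] [VP [AdvP [Adv suddenly]] [VP [V drew]]]]]
The smallest constituent containing 'admired the spy or' is the S spanning 'a reviewer admired the spy or this scope suddenly drew'; no single node in the tree dominates exactly the given words.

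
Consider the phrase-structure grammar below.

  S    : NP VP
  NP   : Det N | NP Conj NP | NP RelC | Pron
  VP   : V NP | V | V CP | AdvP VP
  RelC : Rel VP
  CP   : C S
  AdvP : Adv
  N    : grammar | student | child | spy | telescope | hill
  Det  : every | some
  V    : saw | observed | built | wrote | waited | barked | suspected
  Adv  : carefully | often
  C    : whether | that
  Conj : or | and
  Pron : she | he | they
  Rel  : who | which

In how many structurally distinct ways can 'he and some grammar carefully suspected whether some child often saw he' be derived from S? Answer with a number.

1

[S [NP [NP [Pron he]] [Conj and] [NP [Det some] [N grammar]]] [VP [AdvP [Adv carefully]] [VP [V suspected] [CP [C whether] [S [NP [Det some] [N child]] [VP [AdvP [Adv often]] [VP [V saw] [NP [Pron he]]]]]]]]]
No rule offers an alternative attachment or grouping for any span, so this is the only derivation.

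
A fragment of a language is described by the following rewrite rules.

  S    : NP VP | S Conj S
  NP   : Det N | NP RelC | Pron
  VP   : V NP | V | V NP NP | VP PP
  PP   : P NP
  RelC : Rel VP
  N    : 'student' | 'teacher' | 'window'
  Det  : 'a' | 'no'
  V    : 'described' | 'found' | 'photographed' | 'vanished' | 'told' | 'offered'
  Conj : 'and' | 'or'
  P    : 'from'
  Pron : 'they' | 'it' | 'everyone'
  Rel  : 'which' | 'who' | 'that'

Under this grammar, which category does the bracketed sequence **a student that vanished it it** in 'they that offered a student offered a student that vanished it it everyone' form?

[S [NP [NP [Pron they]] [RelC [Rel that] [VP [V offered] [NP [Det a] [N student]]]]] [VP [V offered] [NP [NP [Det a] [N student]] [RelC [Rel that] [VP [V vanished] [NP [Pron it]] [NP [Pron it]]]]] [NP [Pron everyone]]]]
The span 'a student that vanished it it' is the NP node built by NP → NP RelC.

NP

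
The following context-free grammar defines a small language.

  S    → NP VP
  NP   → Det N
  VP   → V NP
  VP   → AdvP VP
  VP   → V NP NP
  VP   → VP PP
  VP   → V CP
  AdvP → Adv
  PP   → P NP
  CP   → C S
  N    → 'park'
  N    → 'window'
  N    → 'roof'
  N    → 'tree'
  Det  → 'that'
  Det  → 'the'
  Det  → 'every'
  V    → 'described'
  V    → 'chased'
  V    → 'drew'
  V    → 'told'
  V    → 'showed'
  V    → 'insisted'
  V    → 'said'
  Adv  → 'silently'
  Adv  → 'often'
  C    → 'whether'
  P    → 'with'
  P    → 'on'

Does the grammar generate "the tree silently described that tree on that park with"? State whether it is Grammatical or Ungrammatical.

For S → NP VP, the only prefix that parses as NP is 'the tree', but the remainder 'silently described that tree on that park with' is not a VP under these rules.

Ungrammatical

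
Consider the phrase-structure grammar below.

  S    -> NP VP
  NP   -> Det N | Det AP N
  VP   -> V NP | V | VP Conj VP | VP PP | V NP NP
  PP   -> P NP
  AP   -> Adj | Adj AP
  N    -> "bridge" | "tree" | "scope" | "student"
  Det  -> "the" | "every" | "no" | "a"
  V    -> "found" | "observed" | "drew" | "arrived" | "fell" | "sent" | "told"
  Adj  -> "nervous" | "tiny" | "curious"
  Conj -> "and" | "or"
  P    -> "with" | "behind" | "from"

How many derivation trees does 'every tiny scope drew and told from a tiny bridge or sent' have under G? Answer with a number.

3

Two of the 3 distinct bracketings:
[S [NP [Det every] [AP [Adj tiny]] [N scope]] [VP [VP [V drew]] [Conj and] [VP [VP [VP [V told]] [PP [P from] [NP [Det a] [AP [Adj tiny]] [N bridge]]]] [Conj or] [VP [V sent]]]]]
[S [NP [Det every] [AP [Adj tiny]] [N scope]] [VP [VP [VP [V drew]] [Conj and] [VP [VP [V told]] [PP [P from] [NP [Det a] [AP [Adj tiny]] [N bridge]]]]] [Conj or] [VP [V sent]]]]
The trees differ in how a recursive rule is bracketed over the same span.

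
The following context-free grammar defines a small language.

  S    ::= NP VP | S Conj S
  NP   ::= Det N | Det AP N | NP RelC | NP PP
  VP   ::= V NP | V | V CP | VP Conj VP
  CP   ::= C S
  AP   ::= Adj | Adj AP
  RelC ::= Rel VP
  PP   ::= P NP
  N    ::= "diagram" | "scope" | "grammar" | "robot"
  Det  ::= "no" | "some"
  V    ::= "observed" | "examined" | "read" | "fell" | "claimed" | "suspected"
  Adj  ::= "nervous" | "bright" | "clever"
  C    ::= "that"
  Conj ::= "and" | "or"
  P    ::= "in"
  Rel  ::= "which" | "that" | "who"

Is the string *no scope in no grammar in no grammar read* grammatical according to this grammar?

[S [NP [NP [Det no] [N scope]] [PP [P in] [NP [NP [Det no] [N grammar]] [PP [P in] [NP [Det no] [N grammar]]]]]] [VP [V read]]]
Each bracket corresponds to one application of a listed rule, so the string is derivable from S.

Grammatical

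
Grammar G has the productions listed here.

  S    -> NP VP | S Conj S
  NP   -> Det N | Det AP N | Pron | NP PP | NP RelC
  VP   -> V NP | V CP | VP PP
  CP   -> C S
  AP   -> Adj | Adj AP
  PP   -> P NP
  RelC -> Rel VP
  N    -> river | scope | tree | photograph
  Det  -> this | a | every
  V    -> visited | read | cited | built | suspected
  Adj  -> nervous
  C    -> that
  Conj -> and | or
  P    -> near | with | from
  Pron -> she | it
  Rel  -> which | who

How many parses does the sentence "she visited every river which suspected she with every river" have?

4

Two of the 4 distinct bracketings:
[S [NP [Pron she]] [VP [V visited] [NP [NP [NP [Det every] [N river]] [RelC [Rel which] [VP [V suspected] [NP [Pron she]]]]] [PP [P with] [NP [Det every] [N river]]]]]]
[S [NP [Pron she]] [VP [V visited] [NP [NP [Det every] [N river]] [RelC [Rel which] [VP [V suspected] [NP [NP [Pron she]] [PP [P with] [NP [Det every] [N river]]]]]]]]]
The trees differ in how a recursive rule is bracketed over the same span.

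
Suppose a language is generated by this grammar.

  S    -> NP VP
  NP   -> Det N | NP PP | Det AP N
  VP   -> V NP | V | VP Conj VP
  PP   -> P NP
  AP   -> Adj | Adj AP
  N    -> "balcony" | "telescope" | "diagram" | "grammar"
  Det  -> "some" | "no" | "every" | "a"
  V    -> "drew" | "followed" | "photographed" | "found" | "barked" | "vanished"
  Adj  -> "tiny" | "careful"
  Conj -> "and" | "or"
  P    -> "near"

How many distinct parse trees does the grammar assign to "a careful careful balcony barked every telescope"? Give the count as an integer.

1

[S [NP [Det a] [AP [Adj careful] [AP [Adj careful]]] [N balcony]] [VP [V barked] [NP [Det every] [N telescope]]]]
No rule offers an alternative attachment or grouping for any span, so this is the only derivation.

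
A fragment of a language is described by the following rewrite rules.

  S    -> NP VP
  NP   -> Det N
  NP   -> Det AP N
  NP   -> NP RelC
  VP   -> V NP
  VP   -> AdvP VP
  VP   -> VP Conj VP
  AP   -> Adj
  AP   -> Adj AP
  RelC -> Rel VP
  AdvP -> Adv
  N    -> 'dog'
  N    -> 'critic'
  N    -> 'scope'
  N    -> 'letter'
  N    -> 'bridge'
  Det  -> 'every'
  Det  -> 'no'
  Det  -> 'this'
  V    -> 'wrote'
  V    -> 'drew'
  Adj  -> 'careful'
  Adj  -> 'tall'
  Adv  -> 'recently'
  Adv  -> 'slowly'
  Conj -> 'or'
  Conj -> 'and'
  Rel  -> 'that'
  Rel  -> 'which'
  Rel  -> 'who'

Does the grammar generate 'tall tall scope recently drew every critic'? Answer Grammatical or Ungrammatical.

For S → NP VP, no prefix of the string parses as an NP.

Ungrammatical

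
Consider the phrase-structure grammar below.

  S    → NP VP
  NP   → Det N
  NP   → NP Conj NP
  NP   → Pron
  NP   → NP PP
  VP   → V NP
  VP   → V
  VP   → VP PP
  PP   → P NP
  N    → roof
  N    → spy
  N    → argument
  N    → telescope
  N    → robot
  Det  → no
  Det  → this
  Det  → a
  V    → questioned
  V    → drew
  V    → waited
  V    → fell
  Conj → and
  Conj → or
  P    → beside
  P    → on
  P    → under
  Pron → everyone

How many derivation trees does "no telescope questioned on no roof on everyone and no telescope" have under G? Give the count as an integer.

3

Two of the 3 distinct bracketings:
[S [NP [Det no] [N telescope]] [VP [VP [V questioned]] [PP [P on] [NP [NP [NP [Det no] [N roof]] [PP [P on] [NP [Pron everyone]]]] [Conj and] [NP [Det no] [N telescope]]]]]]
[S [NP [Det no] [N telescope]] [VP [VP [V questioned]] [PP [P on] [NP [NP [Det no] [N roof]] [PP [P on] [NP [NP [Pron everyone]] [Conj and] [NP [Det no] [N telescope]]]]]]]]
The trees differ in how a recursive rule is bracketed over the same span.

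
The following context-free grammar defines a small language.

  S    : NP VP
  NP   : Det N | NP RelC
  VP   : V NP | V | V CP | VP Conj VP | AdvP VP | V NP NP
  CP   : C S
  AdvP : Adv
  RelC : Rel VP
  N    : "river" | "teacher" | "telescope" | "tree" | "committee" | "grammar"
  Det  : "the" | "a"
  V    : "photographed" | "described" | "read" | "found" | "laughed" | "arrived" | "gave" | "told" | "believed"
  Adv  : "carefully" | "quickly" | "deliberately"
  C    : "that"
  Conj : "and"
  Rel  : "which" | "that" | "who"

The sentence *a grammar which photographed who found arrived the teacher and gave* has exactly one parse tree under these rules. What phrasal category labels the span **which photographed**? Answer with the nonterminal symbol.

S
  NP
    NP
      NP
        Det: a
        N: grammar
      RelC
        Rel: which
        VP
          V: photographed
    RelC
      Rel: who
      VP
        V: found
  VP
    VP
      V: arrived
      NP
        Det: the
        N: teacher
    Conj: and
    VP
      V: gave
The span 'which photographed' is the RelC node built by RelC → Rel VP.

RelC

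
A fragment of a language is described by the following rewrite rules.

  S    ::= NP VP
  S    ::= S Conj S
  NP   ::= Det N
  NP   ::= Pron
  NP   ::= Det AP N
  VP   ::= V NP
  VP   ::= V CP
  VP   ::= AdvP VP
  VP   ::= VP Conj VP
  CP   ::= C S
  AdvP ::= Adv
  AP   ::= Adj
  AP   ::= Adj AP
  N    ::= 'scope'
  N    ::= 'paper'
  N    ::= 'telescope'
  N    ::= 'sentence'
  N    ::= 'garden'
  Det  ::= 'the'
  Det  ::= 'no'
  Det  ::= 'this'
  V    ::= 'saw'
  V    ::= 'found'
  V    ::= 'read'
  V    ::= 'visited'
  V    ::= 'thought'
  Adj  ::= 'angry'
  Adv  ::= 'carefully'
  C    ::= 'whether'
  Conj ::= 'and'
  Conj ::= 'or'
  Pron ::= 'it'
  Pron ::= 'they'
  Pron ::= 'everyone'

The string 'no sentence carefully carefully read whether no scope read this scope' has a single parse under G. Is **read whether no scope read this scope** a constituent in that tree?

[S [NP [Det no] [N sentence]] [VP [AdvP [Adv carefully]] [VP [AdvP [Adv carefully]] [VP [V read] [CP [C whether] [S [NP [Det no] [N scope]] [VP [V read] [NP [Det this] [N scope]]]]]]]]]
The words 'read whether no scope read this scope' are exhaustively dominated by a single VP node (built by VP → V CP), so they form a constituent.

Yes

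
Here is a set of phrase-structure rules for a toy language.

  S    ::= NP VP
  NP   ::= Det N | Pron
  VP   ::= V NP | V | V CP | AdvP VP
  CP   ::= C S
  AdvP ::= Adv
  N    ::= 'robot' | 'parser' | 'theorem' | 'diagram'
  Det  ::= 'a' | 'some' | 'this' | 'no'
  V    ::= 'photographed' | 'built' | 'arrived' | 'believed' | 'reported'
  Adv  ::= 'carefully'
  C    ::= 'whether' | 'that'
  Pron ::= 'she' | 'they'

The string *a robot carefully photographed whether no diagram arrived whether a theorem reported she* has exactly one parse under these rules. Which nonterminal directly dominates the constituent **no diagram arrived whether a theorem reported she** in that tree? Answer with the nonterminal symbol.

CP

[S [NP [Det a] [N robot]] [VP [AdvP [Adv carefully]] [VP [V photographed] [CP [C whether] [S [NP [Det no] [N diagram]] [VP [V arrived] [CP [C whether] [S [NP [Det a] [N theorem]] [VP [V reported] [NP [Pron she]]]]]]]]]]]
The span 'no diagram arrived whether a theorem reported she' is the S node built by S → NP VP.
Its mother is the CP built by CP → C S.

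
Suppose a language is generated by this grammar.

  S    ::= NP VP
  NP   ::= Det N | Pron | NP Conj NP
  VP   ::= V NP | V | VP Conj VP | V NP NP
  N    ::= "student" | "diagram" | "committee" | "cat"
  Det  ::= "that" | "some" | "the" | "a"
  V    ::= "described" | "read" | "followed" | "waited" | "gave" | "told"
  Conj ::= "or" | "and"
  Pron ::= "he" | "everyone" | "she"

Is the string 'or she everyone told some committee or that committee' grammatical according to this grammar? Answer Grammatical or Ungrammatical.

Ungrammatical

For S → NP VP, no prefix of the string parses as an NP.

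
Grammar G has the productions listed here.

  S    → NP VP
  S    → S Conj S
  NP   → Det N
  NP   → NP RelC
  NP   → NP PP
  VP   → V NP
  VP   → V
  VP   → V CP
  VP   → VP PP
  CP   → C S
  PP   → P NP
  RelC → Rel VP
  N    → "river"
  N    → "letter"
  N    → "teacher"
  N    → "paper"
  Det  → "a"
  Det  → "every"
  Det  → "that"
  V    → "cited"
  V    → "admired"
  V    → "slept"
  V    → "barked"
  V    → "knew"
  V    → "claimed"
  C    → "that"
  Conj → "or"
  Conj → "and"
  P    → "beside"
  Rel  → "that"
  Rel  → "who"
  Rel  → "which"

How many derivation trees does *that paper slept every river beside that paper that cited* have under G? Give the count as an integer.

Two of the 3 distinct bracketings:
[S [NP [Det that] [N paper]] [VP [V slept] [NP [NP [NP [Det every] [N river]] [PP [P beside] [NP [Det that] [N paper]]]] [RelC [Rel that] [VP [V cited]]]]]]
[S [NP [Det that] [N paper]] [VP [V slept] [NP [NP [Det every] [N river]] [PP [P beside] [NP [NP [Det that] [N paper]] [RelC [Rel that] [VP [V cited]]]]]]]]
The trees differ in how a recursive rule is bracketed over the same span.

3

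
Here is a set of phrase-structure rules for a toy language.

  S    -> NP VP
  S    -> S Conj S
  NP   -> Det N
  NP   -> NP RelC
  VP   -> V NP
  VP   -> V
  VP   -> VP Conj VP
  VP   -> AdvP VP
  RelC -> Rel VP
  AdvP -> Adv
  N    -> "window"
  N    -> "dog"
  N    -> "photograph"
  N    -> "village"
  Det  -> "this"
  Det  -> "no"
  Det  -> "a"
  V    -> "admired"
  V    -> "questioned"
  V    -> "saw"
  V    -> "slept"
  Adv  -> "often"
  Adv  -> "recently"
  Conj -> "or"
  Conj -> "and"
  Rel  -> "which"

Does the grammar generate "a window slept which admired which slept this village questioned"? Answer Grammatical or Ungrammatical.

For S → NP VP, the only prefix that parses as NP is 'a window', but the remainder 'slept which admired which slept this village questioned' is not a VP under these rules. The alternative S rule S → S Conj S likewise has no satisfying split.

Ungrammatical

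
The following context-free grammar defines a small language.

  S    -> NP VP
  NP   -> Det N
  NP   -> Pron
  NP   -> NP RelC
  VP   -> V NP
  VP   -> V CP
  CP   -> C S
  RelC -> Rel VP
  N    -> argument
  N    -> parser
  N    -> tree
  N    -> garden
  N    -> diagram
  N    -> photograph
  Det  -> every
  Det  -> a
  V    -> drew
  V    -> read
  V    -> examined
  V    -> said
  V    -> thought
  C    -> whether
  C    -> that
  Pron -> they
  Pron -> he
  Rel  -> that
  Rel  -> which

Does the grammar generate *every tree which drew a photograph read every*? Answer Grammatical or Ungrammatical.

For S → NP VP, every NP-prefix leaves a non-VP remainder: after 'every tree' the remainder is not a VP; after 'every tree which drew a photograph' the remainder is not a VP.

Ungrammatical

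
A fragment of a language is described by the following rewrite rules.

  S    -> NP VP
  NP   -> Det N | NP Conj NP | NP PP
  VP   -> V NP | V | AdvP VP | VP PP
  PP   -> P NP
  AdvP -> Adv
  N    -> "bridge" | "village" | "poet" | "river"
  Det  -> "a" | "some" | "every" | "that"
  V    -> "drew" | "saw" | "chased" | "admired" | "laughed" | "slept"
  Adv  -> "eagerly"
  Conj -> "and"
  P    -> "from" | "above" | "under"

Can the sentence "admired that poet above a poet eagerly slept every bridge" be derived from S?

Ungrammatical

For S → NP VP, no prefix of the string parses as an NP.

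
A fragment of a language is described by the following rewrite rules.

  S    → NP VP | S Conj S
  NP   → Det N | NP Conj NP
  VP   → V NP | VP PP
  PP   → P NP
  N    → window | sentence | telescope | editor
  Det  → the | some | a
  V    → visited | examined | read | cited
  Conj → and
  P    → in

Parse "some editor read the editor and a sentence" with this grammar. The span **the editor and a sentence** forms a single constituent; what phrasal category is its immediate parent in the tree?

VP

S
  NP
    Det: some
    N: editor
  VP
    V: read
    NP
      NP
        Det: the
        N: editor
      Conj: and
      NP
        Det: a
        N: sentence
The span 'the editor and a sentence' is the NP node built by NP → NP Conj NP.
Its mother is the VP built by VP → V NP.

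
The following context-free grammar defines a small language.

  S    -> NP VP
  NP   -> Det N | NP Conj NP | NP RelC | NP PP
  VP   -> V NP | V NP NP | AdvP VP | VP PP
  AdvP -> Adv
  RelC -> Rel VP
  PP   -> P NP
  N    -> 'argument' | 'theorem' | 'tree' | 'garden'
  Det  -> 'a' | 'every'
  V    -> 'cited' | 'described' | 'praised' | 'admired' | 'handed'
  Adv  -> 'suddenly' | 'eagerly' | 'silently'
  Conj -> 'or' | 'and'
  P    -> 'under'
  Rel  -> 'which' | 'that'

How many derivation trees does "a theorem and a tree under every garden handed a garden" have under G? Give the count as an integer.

The two bracketings:
[S [NP [NP [Det a] [N theorem]] [Conj and] [NP [NP [Det a] [N tree]] [PP [P under] [NP [Det every] [N garden]]]]] [VP [V handed] [NP [Det a] [N garden]]]]
[S [NP [NP [NP [Det a] [N theorem]] [Conj and] [NP [Det a] [N tree]]] [PP [P under] [NP [Det every] [N garden]]]] [VP [V handed] [NP [Det a] [N garden]]]]
The trees differ in how a recursive rule is bracketed over the same span.

2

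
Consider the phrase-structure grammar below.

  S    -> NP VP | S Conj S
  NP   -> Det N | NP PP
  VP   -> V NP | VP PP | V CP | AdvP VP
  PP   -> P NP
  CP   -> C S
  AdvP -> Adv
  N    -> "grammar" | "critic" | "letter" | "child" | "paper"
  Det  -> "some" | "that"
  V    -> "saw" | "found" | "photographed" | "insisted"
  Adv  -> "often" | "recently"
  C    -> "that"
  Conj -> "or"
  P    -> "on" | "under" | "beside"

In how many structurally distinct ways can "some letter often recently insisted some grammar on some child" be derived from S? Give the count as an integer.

Two of the 4 distinct bracketings:
[S [NP [Det some] [N letter]] [VP [VP [AdvP [Adv often]] [VP [AdvP [Adv recently]] [VP [V insisted] [NP [Det some] [N grammar]]]]] [PP [P on] [NP [Det some] [N child]]]]]
[S [NP [Det some] [N letter]] [VP [AdvP [Adv often]] [VP [VP [AdvP [Adv recently]] [VP [V insisted] [NP [Det some] [N grammar]]]] [PP [P on] [NP [Det some] [N child]]]]]]
The trees differ in how a recursive rule is bracketed over the same span.

4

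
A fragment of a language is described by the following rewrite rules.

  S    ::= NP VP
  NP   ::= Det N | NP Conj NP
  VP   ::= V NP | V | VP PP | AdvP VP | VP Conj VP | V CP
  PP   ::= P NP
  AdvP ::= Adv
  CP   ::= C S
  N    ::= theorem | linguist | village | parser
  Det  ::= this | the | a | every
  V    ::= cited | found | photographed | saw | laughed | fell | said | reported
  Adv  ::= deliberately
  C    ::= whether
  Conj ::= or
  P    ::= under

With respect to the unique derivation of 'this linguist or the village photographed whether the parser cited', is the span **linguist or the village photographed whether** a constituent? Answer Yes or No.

No

[S [NP [NP [Det this] [N linguist]] [Conj or] [NP [Det the] [N village]]] [VP [V photographed] [CP [C whether] [S [NP [Det the] [N parser]] [VP [V cited]]]]]]
The smallest constituent containing 'linguist or the village photographed whether' is the S spanning 'this linguist or the village photographed whether the parser cited'; no single node in the tree dominates exactly the given words.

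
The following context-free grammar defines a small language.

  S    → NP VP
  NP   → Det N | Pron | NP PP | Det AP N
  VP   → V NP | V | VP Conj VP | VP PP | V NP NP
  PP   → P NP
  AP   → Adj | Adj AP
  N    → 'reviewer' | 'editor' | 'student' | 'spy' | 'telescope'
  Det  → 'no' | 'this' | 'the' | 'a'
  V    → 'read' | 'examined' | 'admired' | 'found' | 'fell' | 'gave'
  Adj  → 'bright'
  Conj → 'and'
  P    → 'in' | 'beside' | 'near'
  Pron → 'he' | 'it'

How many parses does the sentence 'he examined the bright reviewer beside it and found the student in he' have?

Two of the 6 distinct bracketings:
[S [NP [Pron he]] [VP [VP [V examined] [NP [NP [Det the] [AP [Adj bright]] [N reviewer]] [PP [P beside] [NP [Pron it]]]]] [Conj and] [VP [V found] [NP [NP [Det the] [N student]] [PP [P in] [NP [Pron he]]]]]]]
[S [NP [Pron he]] [VP [VP [V examined] [NP [NP [Det the] [AP [Adj bright]] [N reviewer]] [PP [P beside] [NP [Pron it]]]]] [Conj and] [VP [VP [V found] [NP [Det the] [N student]]] [PP [P in] [NP [Pron he]]]]]]
The difference turns on whether VP → VP PP is used at the relevant span, versus an alternative expansion of VP.

6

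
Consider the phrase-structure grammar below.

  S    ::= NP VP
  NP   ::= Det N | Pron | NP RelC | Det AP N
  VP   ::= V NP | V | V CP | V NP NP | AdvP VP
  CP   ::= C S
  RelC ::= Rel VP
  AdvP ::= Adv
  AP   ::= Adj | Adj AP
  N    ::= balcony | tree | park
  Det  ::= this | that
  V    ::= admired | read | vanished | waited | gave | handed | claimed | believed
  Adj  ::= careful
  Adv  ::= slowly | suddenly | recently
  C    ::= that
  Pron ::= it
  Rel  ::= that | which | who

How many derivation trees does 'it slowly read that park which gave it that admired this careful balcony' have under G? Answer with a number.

6

Two of the 6 distinct bracketings:
[S [NP [Pron it]] [VP [AdvP [Adv slowly]] [VP [V read] [NP [NP [Det that] [N park]] [RelC [Rel which] [VP [V gave] [NP [NP [Pron it]] [RelC [Rel that] [VP [V admired] [NP [Det this] [AP [Adj careful]] [N balcony]]]]]]]]]]]
[S [NP [Pron it]] [VP [AdvP [Adv slowly]] [VP [V read] [NP [NP [Det that] [N park]] [RelC [Rel which] [VP [V gave] [NP [NP [Pron it]] [RelC [Rel that] [VP [V admired]]]] [NP [Det this] [AP [Adj careful]] [N balcony]]]]]]]]
The difference turns on whether VP → V is used at the relevant span, versus an alternative expansion of VP.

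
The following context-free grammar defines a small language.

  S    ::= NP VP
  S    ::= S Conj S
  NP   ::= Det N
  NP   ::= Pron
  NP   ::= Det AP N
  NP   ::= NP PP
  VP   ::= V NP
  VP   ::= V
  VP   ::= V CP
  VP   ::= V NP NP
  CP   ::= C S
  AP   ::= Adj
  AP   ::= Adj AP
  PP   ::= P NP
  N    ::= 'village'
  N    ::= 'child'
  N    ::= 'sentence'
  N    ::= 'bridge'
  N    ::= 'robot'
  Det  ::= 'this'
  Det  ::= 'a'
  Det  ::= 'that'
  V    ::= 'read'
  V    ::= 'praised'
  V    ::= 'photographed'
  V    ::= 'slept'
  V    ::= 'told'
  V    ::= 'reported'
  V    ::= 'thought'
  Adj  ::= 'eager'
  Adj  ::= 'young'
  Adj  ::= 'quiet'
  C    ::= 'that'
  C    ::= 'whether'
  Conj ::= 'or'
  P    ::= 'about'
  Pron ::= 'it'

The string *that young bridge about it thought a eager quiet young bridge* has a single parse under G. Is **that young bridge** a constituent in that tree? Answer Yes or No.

[S [NP [NP [Det that] [AP [Adj young]] [N bridge]] [PP [P about] [NP [Pron it]]]] [VP [V thought] [NP [Det a] [AP [Adj eager] [AP [Adj quiet] [AP [Adj young]]]] [N bridge]]]]
The words 'that young bridge' are exhaustively dominated by a single NP node (built by NP → Det AP N), so they form a constituent.

Yes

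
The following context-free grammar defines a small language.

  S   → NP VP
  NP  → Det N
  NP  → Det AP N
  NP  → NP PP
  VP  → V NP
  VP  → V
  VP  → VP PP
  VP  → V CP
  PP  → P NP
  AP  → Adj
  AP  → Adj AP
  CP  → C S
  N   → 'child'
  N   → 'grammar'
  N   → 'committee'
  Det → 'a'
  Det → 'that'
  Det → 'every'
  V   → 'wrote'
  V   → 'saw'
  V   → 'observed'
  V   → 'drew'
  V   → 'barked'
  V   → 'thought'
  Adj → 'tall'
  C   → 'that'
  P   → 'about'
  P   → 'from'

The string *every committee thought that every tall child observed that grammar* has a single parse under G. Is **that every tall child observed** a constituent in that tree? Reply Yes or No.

[S [NP [Det every] [N committee]] [VP [V thought] [CP [C that] [S [NP [Det every] [AP [Adj tall]] [N child]] [VP [V observed] [NP [Det that] [N grammar]]]]]]]
The smallest constituent containing 'that every tall child observed' is the CP spanning 'that every tall child observed that grammar'; no single node in the tree dominates exactly the given words.

No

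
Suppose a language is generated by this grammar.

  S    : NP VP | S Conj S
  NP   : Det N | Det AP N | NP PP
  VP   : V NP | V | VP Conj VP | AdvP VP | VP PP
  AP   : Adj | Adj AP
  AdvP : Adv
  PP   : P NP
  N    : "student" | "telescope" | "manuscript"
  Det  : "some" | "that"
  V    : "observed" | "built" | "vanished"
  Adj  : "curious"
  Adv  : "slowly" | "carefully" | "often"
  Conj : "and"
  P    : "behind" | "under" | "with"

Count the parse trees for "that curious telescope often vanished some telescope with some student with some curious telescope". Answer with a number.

Two of the 9 distinct bracketings:
[S [NP [Det that] [AP [Adj curious]] [N telescope]] [VP [AdvP [Adv often]] [VP [V vanished] [NP [NP [Det some] [N telescope]] [PP [P with] [NP [NP [Det some] [N student]] [PP [P with] [NP [Det some] [AP [Adj curious]] [N telescope]]]]]]]]]
[S [NP [Det that] [AP [Adj curious]] [N telescope]] [VP [AdvP [Adv often]] [VP [V vanished] [NP [NP [NP [Det some] [N telescope]] [PP [P with] [NP [Det some] [N student]]]] [PP [P with] [NP [Det some] [AP [Adj curious]] [N telescope]]]]]]]
The trees differ in how a recursive rule is bracketed over the same span.

9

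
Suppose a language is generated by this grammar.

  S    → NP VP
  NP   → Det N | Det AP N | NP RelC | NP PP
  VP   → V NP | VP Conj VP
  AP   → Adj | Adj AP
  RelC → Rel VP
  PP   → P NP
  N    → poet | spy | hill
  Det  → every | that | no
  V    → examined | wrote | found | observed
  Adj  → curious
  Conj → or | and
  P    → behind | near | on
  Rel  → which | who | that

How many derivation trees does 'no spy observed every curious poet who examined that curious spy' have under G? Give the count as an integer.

1

[S [NP [Det no] [N spy]] [VP [V observed] [NP [NP [Det every] [AP [Adj curious]] [N poet]] [RelC [Rel who] [VP [V examined] [NP [Det that] [AP [Adj curious]] [N spy]]]]]]]
No rule offers an alternative attachment or grouping for any span, so this is the only derivation.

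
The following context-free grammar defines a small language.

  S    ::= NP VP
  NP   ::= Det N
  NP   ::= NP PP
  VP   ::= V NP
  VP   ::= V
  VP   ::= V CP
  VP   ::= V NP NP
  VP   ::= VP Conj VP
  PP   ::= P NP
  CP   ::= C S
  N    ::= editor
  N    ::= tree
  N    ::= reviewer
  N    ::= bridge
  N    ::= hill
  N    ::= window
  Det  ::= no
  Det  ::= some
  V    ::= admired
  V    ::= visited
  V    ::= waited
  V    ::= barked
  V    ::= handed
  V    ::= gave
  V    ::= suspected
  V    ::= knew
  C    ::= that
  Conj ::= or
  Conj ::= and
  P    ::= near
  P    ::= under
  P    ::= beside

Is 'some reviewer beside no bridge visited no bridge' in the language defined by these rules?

S
  NP
    NP
      Det: some
      N: reviewer
    PP
      P: beside
      NP
        Det: no
        N: bridge
  VP
    V: visited
    NP
      Det: no
      N: bridge
The bracketing above is licensed at every node by one of the given productions, with S at the root.

Grammatical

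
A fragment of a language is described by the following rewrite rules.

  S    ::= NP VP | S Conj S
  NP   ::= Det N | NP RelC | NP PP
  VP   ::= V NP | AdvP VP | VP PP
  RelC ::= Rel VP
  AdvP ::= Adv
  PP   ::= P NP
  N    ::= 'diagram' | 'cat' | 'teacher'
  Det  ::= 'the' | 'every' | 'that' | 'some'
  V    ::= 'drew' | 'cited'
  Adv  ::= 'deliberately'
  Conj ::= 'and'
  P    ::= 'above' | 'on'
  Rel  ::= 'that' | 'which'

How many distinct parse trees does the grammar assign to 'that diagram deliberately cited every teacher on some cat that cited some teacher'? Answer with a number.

4

Two of the 4 distinct bracketings:
[S [NP [Det that] [N diagram]] [VP [AdvP [Adv deliberately]] [VP [V cited] [NP [NP [NP [Det every] [N teacher]] [PP [P on] [NP [Det some] [N cat]]]] [RelC [Rel that] [VP [V cited] [NP [Det some] [N teacher]]]]]]]]
[S [NP [Det that] [N diagram]] [VP [AdvP [Adv deliberately]] [VP [V cited] [NP [NP [Det every] [N teacher]] [PP [P on] [NP [NP [Det some] [N cat]] [RelC [Rel that] [VP [V cited] [NP [Det some] [N teacher]]]]]]]]]]
The trees differ in how a recursive rule is bracketed over the same span.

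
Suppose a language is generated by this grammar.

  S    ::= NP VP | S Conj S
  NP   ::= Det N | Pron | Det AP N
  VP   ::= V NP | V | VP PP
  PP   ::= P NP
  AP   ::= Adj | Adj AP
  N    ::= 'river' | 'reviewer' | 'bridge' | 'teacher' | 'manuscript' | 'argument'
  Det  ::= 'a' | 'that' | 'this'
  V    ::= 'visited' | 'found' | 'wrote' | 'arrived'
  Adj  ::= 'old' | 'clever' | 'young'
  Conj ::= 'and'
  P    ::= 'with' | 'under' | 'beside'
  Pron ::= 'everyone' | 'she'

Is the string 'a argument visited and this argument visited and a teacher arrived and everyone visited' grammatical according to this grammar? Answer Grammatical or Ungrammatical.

S
  S
    NP
      Det: a
      N: argument
    VP
      V: visited
  Conj: and
  S
    S
      NP
        Det: this
        N: argument
      VP
        V: visited
    Conj: and
    S
      S
        NP
          Det: a
          N: teacher
        VP
          V: arrived
      Conj: and
      S
        NP
          Pron: everyone
        VP
          V: visited
Every word is introduced by a lexical rule and the phrasal rules combine the resulting categories into a single S.

Grammatical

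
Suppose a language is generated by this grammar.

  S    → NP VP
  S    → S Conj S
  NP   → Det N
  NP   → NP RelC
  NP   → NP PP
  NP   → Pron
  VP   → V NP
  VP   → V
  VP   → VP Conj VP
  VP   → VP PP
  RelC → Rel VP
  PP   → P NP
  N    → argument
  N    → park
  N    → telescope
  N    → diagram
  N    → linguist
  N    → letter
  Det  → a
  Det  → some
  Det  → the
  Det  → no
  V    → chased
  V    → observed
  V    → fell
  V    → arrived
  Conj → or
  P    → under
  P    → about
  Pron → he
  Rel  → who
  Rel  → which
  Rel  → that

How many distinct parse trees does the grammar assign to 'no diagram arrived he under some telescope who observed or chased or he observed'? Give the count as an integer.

Two of the 6 distinct bracketings:
[S [S [NP [Det no] [N diagram]] [VP [V arrived] [NP [NP [NP [Pron he]] [PP [P under] [NP [Det some] [N telescope]]]] [RelC [Rel who] [VP [VP [V observed]] [Conj or] [VP [V chased]]]]]]] [Conj or] [S [NP [Pron he]] [VP [V observed]]]]
[S [S [NP [Det no] [N diagram]] [VP [V arrived] [NP [NP [Pron he]] [PP [P under] [NP [NP [Det some] [N telescope]] [RelC [Rel who] [VP [VP [V observed]] [Conj or] [VP [V chased]]]]]]]]] [Conj or] [S [NP [Pron he]] [VP [V observed]]]]
The trees differ in how a recursive rule is bracketed over the same span.

6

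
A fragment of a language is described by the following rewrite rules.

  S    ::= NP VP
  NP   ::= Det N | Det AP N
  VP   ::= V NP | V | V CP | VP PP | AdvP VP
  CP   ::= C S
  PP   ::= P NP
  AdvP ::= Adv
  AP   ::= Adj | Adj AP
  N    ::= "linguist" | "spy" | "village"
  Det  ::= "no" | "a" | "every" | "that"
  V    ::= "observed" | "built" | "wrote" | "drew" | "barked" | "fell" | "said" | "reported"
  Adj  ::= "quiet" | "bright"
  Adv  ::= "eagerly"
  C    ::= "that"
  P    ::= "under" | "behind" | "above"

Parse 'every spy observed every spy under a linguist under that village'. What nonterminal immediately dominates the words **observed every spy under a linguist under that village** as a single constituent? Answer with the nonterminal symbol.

S
  NP
    Det: every
    N: spy
  VP
    VP
      VP
        V: observed
        NP
          Det: every
          N: spy
      PP
        P: under
        NP
          Det: a
          N: linguist
    PP
      P: under
      NP
        Det: that
        N: village
The span 'observed every spy under a linguist under that village' is the VP node built by VP → VP PP.

VP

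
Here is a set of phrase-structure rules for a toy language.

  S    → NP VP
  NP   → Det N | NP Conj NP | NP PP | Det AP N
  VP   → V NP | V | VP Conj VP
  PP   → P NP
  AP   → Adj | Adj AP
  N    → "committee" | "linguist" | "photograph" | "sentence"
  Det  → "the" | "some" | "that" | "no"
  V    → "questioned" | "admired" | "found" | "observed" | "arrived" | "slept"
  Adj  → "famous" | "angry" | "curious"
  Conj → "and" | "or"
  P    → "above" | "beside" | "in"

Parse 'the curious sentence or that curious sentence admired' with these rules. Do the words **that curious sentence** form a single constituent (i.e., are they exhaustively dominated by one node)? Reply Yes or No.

Yes

[S [NP [NP [Det the] [AP [Adj curious]] [N sentence]] [Conj or] [NP [Det that] [AP [Adj curious]] [N sentence]]] [VP [V admired]]]
The words 'that curious sentence' are exhaustively dominated by a single NP node (built by NP → Det AP N), so they form a constituent.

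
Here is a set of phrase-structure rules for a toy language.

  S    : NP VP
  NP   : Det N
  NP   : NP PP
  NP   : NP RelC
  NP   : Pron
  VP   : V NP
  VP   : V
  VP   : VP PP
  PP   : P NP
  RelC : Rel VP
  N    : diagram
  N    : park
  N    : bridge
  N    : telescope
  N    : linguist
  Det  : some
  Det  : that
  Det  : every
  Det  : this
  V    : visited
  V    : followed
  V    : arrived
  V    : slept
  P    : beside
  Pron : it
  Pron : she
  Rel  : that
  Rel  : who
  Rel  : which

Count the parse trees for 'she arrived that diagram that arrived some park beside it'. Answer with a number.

4

Two of the 4 distinct bracketings:
[S [NP [Pron she]] [VP [V arrived] [NP [NP [NP [Det that] [N diagram]] [RelC [Rel that] [VP [V arrived] [NP [Det some] [N park]]]]] [PP [P beside] [NP [Pron it]]]]]]
[S [NP [Pron she]] [VP [V arrived] [NP [NP [Det that] [N diagram]] [RelC [Rel that] [VP [V arrived] [NP [NP [Det some] [N park]] [PP [P beside] [NP [Pron it]]]]]]]]]
The trees differ in how a recursive rule is bracketed over the same span.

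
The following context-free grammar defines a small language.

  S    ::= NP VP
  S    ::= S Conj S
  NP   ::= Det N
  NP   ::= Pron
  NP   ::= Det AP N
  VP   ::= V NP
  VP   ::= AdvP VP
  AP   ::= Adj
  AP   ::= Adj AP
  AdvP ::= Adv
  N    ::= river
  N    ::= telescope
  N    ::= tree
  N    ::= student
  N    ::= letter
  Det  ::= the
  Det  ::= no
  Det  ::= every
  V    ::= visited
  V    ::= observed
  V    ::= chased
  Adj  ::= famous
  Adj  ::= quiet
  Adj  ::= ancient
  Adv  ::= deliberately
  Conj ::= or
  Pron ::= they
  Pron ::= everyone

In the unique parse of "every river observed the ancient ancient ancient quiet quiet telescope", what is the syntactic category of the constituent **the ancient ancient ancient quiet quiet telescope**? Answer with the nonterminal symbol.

NP

S
  NP
    Det: every
    N: river
  VP
    V: observed
    NP
      Det: the
      AP
        Adj: ancient
        AP
          Adj: ancient
          AP
            Adj: ancient
            AP
              Adj: quiet
              AP
                Adj: quiet
      N: telescope
The span 'the ancient ancient ancient quiet quiet telescope' is the NP node built by NP → Det AP N.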